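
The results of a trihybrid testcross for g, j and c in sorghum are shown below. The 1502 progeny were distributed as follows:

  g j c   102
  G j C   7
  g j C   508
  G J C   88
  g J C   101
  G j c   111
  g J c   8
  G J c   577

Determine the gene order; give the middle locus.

g

The two most frequent reciprocal classes, G J c and g j C, are the parental types, so the F1 was G J c / g j C.
The two rarest classes, g J c and G j C, are the double crossovers. Comparing them with the parentals, only the g allele has switched, so g is the middle locus and the order is c – g – j.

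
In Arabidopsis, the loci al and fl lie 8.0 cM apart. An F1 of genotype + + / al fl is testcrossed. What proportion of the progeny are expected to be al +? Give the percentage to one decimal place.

A map distance of 8.0 cM corresponds to a recombination frequency of 0.080.
The F1 is + + / al fl, so al + is a recombinant gamete class with expected frequency r/2 = 0.080/2 = 0.0400.
That is 0.0400 = 4.0% of the progeny.

4.0%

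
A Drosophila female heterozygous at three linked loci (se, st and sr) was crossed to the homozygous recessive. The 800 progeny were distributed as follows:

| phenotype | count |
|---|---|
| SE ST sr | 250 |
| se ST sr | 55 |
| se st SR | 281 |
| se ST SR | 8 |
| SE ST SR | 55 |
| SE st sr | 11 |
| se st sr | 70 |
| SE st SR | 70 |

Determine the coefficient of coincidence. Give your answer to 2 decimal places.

The two most frequent reciprocal classes, SE ST sr and se st SR, are the parental types, so the F1 was SE ST sr / se st SR.
The two rarest classes, SE st sr and se ST SR, are the double crossovers. Comparing them with the parentals, only the st allele has switched, so st is the middle locus and the order is sr – st – se.
sr–st: (125 + 19)/800 = 0.1800; st–se: (125 + 19)/800 = 0.1800.
Expected DCO frequency = 0.1800 × 0.1800 ≈ 0.03240; observed = 19/800 ≈ 0.02375.
Coefficient of coincidence = 0.02375/0.03240 ≈ 0.73.

0.73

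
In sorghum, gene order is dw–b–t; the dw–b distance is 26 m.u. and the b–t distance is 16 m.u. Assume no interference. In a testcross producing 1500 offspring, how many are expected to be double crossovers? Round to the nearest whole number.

Map distances give recombination frequencies of 0.260 and 0.160 for the two intervals.
With no interference, expected double-crossover frequency = 0.260 × 0.160 = 0.04160.
Expected number = 0.04160 × 1500 = 62.40 ≈ 62.

62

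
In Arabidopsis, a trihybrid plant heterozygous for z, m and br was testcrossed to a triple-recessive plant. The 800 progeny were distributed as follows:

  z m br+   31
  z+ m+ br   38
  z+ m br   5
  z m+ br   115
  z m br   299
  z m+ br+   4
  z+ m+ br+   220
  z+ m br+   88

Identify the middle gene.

z

The two most frequent reciprocal classes, z m br and z+ m+ br+, are the parental types, so the F1 was z m br / z+ m+ br+.
The two rarest classes, z+ m br and z m+ br+, are the double crossovers. Comparing them with the parentals, only the z allele has switched, so z is the middle locus and the order is br – z – m.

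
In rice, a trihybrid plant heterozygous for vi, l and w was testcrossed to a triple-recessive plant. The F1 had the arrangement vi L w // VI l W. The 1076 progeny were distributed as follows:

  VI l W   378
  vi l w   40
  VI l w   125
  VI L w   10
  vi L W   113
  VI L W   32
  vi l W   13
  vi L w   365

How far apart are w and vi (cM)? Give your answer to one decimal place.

The two rarest classes, VI L w and vi l W, are the double crossovers. Comparing them with the parentals, only the vi allele has switched, so vi is the middle locus and the order is w – vi – l.
Crossovers in the w–vi interval produce the single-crossover classes vi L W and VI l w (113 + 125 = 238) plus the double crossovers (23).
RF(w–vi) = (238 + 23) / 1076 = 261/1076 = 0.2426 → 24.3 cM.

24.3 cM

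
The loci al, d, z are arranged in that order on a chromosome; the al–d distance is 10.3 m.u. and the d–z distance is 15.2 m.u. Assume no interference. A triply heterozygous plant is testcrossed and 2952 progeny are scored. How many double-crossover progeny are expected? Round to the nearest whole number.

Map distances give recombination frequencies of 0.103 and 0.152 for the two intervals.
With no interference, expected double-crossover frequency = 0.103 × 0.152 = 0.01566.
Expected number = 0.01566 × 2952 = 46.22 ≈ 46.

46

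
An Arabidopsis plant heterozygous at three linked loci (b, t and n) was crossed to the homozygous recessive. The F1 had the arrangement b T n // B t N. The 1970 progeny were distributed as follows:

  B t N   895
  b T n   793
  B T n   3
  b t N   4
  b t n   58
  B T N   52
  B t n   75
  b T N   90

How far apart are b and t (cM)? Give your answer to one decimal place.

The two rarest classes, B T n and b t N, are the double crossovers. Comparing them with the parentals, only the b allele has switched, so b is the middle locus and the order is t – b – n.
Crossovers in the t–b interval produce the single-crossover classes b t n and B T N (58 + 52 = 110) plus the double crossovers (7).
RF(t–b) = (110 + 7) / 1970 = 117/1970 = 0.0594 → 5.9 cM.

5.9 cM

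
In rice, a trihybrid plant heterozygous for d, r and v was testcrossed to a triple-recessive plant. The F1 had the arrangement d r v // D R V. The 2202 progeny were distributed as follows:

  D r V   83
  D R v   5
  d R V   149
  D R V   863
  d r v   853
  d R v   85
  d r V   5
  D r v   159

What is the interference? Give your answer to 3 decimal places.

0.611

The two rarest classes, d r V and D R v, are the double crossovers. Comparing them with the parentals, only the v allele has switched, so v is the middle locus and the order is d – v – r.
d–v: (308 + 10)/2202 = 0.1444; v–r: (168 + 10)/2202 = 0.0808.
Expected DCO frequency = 0.1444 × 0.0808 ≈ 0.01167; observed = 10/2202 ≈ 0.00454.
Coefficient of coincidence = 0.00454/0.01167 ≈ 0.389; interference = 1 − 0.389 = 0.611.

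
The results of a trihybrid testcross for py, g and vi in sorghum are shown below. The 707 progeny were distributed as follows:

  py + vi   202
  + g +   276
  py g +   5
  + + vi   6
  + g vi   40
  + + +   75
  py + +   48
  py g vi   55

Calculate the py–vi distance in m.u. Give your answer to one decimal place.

The two most frequent reciprocal classes, + g + and py + vi, are the parental types, so the F1 was + g + / py + vi.
The two rarest classes, py g + and + + vi, are the double crossovers. Comparing them with the parentals, only the py allele has switched, so py is the middle locus and the order is g – py – vi.
Crossovers in the py–vi interval produce the single-crossover classes + g vi and py + + (40 + 48 = 88) plus the double crossovers (11).
RF(py–vi) = (88 + 11) / 707 = 99/707 = 0.1400 → 14.0 m.u.

14.0 m.u.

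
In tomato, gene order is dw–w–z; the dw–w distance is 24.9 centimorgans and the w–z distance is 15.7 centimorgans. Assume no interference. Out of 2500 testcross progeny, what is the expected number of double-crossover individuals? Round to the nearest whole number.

Map distances give recombination frequencies of 0.249 and 0.157 for the two intervals.
With no interference, expected double-crossover frequency = 0.249 × 0.157 = 0.03909.
Expected number = 0.03909 × 2500 = 97.73 ≈ 98.

98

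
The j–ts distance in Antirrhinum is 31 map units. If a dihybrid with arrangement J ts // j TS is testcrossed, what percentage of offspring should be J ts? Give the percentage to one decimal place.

A map distance of 31 map units corresponds to a recombination frequency of 0.310.
The F1 is J ts / j TS, so J ts is a parental gamete class with expected frequency (1 − r)/2 = 0.690/2 = 0.3450.
That is 0.3450 = 34.5% of the progeny.

34.5%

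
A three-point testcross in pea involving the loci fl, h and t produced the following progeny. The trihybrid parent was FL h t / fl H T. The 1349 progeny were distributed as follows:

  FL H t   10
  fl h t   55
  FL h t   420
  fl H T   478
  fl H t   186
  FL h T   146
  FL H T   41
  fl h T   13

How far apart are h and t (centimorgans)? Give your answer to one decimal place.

26.3 centimorgans

The two rarest classes, FL H t and fl h T, are the double crossovers. Comparing them with the parentals, only the h allele has switched, so h is the middle locus and the order is fl – h – t.
Crossovers in the h–t interval produce the single-crossover classes FL h T and fl H t (146 + 186 = 332) plus the double crossovers (23).
RF(h–t) = (332 + 23) / 1349 = 355/1349 = 0.2632 → 26.3 centimorgans.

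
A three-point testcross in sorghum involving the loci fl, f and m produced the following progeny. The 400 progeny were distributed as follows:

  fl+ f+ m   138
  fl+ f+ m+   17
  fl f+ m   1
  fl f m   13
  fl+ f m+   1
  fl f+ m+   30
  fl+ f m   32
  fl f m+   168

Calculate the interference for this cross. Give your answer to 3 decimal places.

0.609

The two most frequent reciprocal classes, fl f m+ and fl+ f+ m, are the parental types, so the F1 was fl f m+ / fl+ f+ m.
The two rarest classes, fl+ f m+ and fl f+ m, are the double crossovers. Comparing them with the parentals, only the fl allele has switched, so fl is the middle locus and the order is f – fl – m.
f–fl: (62 + 2)/400 = 0.1600; fl–m: (30 + 2)/400 = 0.0800.
Expected DCO frequency = 0.1600 × 0.0800 ≈ 0.01280; observed = 2/400 ≈ 0.00500.
Coefficient of coincidence = 0.00500/0.01280 ≈ 0.391; interference = 1 − 0.391 = 0.609.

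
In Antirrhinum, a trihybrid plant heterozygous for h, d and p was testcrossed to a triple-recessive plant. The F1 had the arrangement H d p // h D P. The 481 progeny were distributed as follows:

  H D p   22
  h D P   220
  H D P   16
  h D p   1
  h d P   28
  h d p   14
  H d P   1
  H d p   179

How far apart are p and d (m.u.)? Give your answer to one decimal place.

The two rarest classes, H d P and h D p, are the double crossovers. Comparing them with the parentals, only the p allele has switched, so p is the middle locus and the order is h – p – d.
Crossovers in the p–d interval produce the single-crossover classes H D p and h d P (22 + 28 = 50) plus the double crossovers (2).
RF(p–d) = (50 + 2) / 481 = 52/481 = 0.1081 → 10.8 m.u.

10.8 m.u.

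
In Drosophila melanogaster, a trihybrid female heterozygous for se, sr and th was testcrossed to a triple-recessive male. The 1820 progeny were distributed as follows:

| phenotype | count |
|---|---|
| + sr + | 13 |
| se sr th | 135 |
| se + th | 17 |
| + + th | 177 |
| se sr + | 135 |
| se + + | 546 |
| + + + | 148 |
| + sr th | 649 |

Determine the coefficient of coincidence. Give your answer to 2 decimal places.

0.51

The two most frequent reciprocal classes, se + + and + sr th, are the parental types, so the F1 was se + + / + sr th.
The two rarest classes, se + th and + sr +, are the double crossovers. Comparing them with the parentals, only the th allele has switched, so th is the middle locus and the order is se – th – sr.
se–th: (283 + 30)/1820 = 0.1720; th–sr: (312 + 30)/1820 = 0.1879.
Expected DCO frequency = 0.1720 × 0.1879 ≈ 0.03232; observed = 30/1820 ≈ 0.01648.
Coefficient of coincidence = 0.01648/0.03232 ≈ 0.51.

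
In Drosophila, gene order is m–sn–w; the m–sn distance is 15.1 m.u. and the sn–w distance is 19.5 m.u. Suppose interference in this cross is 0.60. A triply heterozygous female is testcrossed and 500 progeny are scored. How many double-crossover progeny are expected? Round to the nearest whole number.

6

Map distances give recombination frequencies of 0.151 and 0.195 for the two intervals.
With interference 0.60 (so coincidence = 0.40), expected double-crossover frequency = 0.151 × 0.195 × 0.40 = 0.01178.
Expected number = 0.01178 × 500 = 5.89 ≈ 6.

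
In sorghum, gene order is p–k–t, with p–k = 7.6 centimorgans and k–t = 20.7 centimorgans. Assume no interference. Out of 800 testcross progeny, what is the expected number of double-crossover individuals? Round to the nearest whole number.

13

Map distances give recombination frequencies of 0.076 and 0.207 for the two intervals.
With no interference, expected double-crossover frequency = 0.076 × 0.207 = 0.01573.
Expected number = 0.01573 × 800 = 12.59 ≈ 13.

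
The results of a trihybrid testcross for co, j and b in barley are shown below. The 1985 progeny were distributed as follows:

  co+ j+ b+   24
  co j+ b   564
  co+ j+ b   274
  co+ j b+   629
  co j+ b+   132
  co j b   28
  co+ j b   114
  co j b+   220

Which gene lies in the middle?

j

The two most frequent reciprocal classes, co j+ b and co+ j b+, are the parental types, so the F1 was co j+ b / co+ j b+.
The two rarest classes, co j b and co+ j+ b+, are the double crossovers. Comparing them with the parentals, only the j allele has switched, so j is the middle locus and the order is b – j – co.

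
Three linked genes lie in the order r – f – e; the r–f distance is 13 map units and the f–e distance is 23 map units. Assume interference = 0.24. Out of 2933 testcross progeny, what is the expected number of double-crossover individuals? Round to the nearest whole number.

Map distances give recombination frequencies of 0.130 and 0.230 for the two intervals.
With interference 0.24 (so coincidence = 0.76), expected double-crossover frequency = 0.130 × 0.230 × 0.76 = 0.02272.
Expected number = 0.02272 × 2933 = 66.65 ≈ 67.

67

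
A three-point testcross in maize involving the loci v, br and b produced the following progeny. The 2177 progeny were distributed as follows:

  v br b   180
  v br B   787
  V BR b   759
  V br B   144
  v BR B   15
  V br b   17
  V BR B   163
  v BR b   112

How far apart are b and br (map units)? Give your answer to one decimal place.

17.2 map units

The two most frequent reciprocal classes, V BR b and v br B, are the parental types, so the F1 was V BR b / v br B.
The two rarest classes, V br b and v BR B, are the double crossovers. Comparing them with the parentals, only the br allele has switched, so br is the middle locus and the order is v – br – b.
Crossovers in the br–b interval produce the single-crossover classes V BR B and v br b (163 + 180 = 343) plus the double crossovers (32).
RF(br–b) = (343 + 32) / 2177 = 375/2177 = 0.1723 → 17.2 map units.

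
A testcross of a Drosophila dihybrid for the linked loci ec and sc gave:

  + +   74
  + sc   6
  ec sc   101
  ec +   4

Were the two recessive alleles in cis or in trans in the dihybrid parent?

cis

The two most frequent classes are + + (74) and ec sc (101); these are the parental (non-recombinant) types.
So the F1 carried + + on one chromosome and ec sc on the other — the recessive alleles are on the same chromosome (cis / coupling).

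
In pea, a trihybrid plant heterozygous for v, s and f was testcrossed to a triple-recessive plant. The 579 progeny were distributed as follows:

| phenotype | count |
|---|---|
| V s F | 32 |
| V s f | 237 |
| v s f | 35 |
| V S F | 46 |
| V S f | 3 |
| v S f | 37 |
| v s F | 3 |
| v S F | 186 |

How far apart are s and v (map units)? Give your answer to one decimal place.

The two most frequent reciprocal classes, V s f and v S F, are the parental types, so the F1 was V s f / v S F.
The two rarest classes, V S f and v s F, are the double crossovers. Comparing them with the parentals, only the s allele has switched, so s is the middle locus and the order is f – s – v.
Crossovers in the s–v interval produce the single-crossover classes v s f and V S F (35 + 46 = 81) plus the double crossovers (6).
RF(s–v) = (81 + 6) / 579 = 87/579 = 0.1503 → 15.0 map units.

15.0 map units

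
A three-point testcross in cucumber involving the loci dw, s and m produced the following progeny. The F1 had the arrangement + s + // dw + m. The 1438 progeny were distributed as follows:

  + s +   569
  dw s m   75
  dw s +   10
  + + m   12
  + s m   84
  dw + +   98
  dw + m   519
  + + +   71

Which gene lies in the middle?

dw

The two rarest classes, dw s + and + + m, are the double crossovers. Comparing them with the parentals, only the dw allele has switched, so dw is the middle locus and the order is s – dw – m.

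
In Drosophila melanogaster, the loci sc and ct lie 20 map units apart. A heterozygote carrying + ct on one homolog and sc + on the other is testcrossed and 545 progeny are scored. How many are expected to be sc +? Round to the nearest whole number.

218

A map distance of 20 map units corresponds to a recombination frequency of 0.200.
The F1 is + ct / sc +, so sc + is a parental gamete class with expected frequency (1 − r)/2 = 0.800/2 = 0.4000.
Expected number = 0.4000 × 545 = 218.00 ≈ 218.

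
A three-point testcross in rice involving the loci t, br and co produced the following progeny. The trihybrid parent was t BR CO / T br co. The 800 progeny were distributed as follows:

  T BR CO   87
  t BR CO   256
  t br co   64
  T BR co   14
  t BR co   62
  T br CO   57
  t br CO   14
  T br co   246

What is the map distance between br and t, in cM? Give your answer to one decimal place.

22.4 cM

The two rarest classes, t br CO and T BR co, are the double crossovers. Comparing them with the parentals, only the br allele has switched, so br is the middle locus and the order is t – br – co.
Crossovers in the t–br interval produce the single-crossover classes T BR CO and t br co (87 + 64 = 151) plus the double crossovers (28).
RF(t–br) = (151 + 28) / 800 = 179/800 = 0.2238 → 22.4 cM.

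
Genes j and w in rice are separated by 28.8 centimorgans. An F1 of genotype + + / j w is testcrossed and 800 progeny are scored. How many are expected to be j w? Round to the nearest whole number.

A map distance of 28.8 centimorgans corresponds to a recombination frequency of 0.288.
The F1 is + + / j w, so j w is a parental gamete class with expected frequency (1 − r)/2 = 0.712/2 = 0.3560.
Expected number = 0.3560 × 800 = 284.80 ≈ 285.

285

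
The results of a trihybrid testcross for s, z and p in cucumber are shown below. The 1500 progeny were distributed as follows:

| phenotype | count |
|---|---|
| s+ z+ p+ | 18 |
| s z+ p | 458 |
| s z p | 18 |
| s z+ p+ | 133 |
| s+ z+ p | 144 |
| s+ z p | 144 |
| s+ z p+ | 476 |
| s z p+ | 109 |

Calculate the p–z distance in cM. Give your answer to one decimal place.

20.9 cM

The two most frequent reciprocal classes, s+ z p+ and s z+ p, are the parental types, so the F1 was s+ z p+ / s z+ p.
The two rarest classes, s+ z+ p+ and s z p, are the double crossovers. Comparing them with the parentals, only the z allele has switched, so z is the middle locus and the order is p – z – s.
Crossovers in the p–z interval produce the single-crossover classes s+ z p and s z+ p+ (144 + 133 = 277) plus the double crossovers (36).
RF(p–z) = (277 + 36) / 1500 = 313/1500 = 0.2087 → 20.9 cM.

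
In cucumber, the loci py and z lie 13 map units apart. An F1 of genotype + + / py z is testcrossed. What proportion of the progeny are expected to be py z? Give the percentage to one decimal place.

A map distance of 13 map units corresponds to a recombination frequency of 0.130.
The F1 is + + / py z, so py z is a parental gamete class with expected frequency (1 − r)/2 = 0.870/2 = 0.4350.
That is 0.4350 = 43.5% of the progeny.

43.5%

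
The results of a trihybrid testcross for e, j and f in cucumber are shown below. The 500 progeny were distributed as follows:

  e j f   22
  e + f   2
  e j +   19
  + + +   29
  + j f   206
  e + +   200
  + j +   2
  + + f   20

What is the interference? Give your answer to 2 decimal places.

The two most frequent reciprocal classes, + j f and e + +, are the parental types, so the F1 was + j f / e + +.
The two rarest classes, + j + and e + f, are the double crossovers. Comparing them with the parentals, only the f allele has switched, so f is the middle locus and the order is e – f – j.
e–f: (51 + 4)/500 = 0.1100; f–j: (39 + 4)/500 = 0.0860.
Expected DCO frequency = 0.1100 × 0.0860 ≈ 0.00946; observed = 4/500 ≈ 0.00800.
Coefficient of coincidence = 0.00800/0.00946 ≈ 0.85; interference = 1 − 0.85 = 0.15.

0.15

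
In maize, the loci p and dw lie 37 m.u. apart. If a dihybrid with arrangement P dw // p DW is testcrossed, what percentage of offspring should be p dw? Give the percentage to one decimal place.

A map distance of 37 m.u. corresponds to a recombination frequency of 0.370.
The F1 is P dw / p DW, so p dw is a recombinant gamete class with expected frequency r/2 = 0.370/2 = 0.1850.
That is 0.1850 = 18.5% of the progeny.

18.5%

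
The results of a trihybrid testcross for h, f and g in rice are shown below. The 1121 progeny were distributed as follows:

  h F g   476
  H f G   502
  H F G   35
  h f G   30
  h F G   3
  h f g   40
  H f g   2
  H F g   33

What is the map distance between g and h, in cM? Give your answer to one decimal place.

The two most frequent reciprocal classes, H f G and h F g, are the parental types, so the F1 was H f G / h F g.
The two rarest classes, H f g and h F G, are the double crossovers. Comparing them with the parentals, only the g allele has switched, so g is the middle locus and the order is f – g – h.
Crossovers in the g–h interval produce the single-crossover classes h f G and H F g (30 + 33 = 63) plus the double crossovers (5).
RF(g–h) = (63 + 5) / 1121 = 68/1121 = 0.0607 → 6.1 cM.

6.1 cM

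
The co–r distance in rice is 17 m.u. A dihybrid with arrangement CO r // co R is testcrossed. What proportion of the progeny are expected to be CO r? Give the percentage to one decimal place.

41.5%

A map distance of 17 m.u. corresponds to a recombination frequency of 0.170.
The F1 is CO r / co R, so CO r is a parental gamete class with expected frequency (1 − r)/2 = 0.830/2 = 0.4150.
That is 0.4150 = 41.5% of the progeny.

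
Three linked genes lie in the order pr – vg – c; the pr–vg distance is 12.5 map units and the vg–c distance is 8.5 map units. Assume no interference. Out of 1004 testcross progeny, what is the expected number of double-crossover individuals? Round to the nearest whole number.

11

Map distances give recombination frequencies of 0.125 and 0.085 for the two intervals.
With no interference, expected double-crossover frequency = 0.125 × 0.085 = 0.01063.
Expected number = 0.01063 × 1004 = 10.67 ≈ 11.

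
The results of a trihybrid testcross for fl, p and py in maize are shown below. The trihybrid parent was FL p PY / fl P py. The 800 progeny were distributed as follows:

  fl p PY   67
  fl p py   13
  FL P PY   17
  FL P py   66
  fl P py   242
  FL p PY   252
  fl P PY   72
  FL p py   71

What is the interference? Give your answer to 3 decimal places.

0.149

The two rarest classes, FL P PY and fl p py, are the double crossovers. Comparing them with the parentals, only the p allele has switched, so p is the middle locus and the order is fl – p – py.
fl–p: (133 + 30)/800 = 0.2037; p–py: (143 + 30)/800 = 0.2162.
Expected DCO frequency = 0.2037 × 0.2162 ≈ 0.04404; observed = 30/800 ≈ 0.03750.
Coefficient of coincidence = 0.03750/0.04404 ≈ 0.851; interference = 1 − 0.851 = 0.149.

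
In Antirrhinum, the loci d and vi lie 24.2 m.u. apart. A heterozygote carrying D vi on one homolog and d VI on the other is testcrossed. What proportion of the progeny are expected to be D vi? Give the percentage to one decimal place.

A map distance of 24.2 m.u. corresponds to a recombination frequency of 0.242.
The F1 is D vi / d VI, so D vi is a parental gamete class with expected frequency (1 − r)/2 = 0.758/2 = 0.3790.
That is 0.3790 = 37.9% of the progeny.

37.9%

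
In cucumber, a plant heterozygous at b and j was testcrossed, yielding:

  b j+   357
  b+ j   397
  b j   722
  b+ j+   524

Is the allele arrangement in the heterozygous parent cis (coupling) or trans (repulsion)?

cis

The two most frequent classes are b+ j+ (524) and b j (722); these are the parental (non-recombinant) types.
So the F1 carried b+ j+ on one chromosome and b j on the other — the recessive alleles are on the same chromosome (cis / coupling).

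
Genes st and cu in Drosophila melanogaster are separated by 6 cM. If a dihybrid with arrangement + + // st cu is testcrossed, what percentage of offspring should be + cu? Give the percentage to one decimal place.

A map distance of 6 cM corresponds to a recombination frequency of 0.060.
The F1 is + + / st cu, so + cu is a recombinant gamete class with expected frequency r/2 = 0.060/2 = 0.0300.
That is 0.0300 = 3.0% of the progeny.

3.0%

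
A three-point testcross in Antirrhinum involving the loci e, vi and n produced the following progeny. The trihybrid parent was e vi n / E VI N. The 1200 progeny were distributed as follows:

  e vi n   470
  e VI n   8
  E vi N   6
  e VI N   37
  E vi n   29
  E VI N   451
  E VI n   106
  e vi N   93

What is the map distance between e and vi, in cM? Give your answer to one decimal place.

The two rarest classes, e VI n and E vi N, are the double crossovers. Comparing them with the parentals, only the vi allele has switched, so vi is the middle locus and the order is n – vi – e.
Crossovers in the vi–e interval produce the single-crossover classes E vi n and e VI N (29 + 37 = 66) plus the double crossovers (14).
RF(vi–e) = (66 + 14) / 1200 = 80/1200 = 0.0667 → 6.7 cM.

6.7 cM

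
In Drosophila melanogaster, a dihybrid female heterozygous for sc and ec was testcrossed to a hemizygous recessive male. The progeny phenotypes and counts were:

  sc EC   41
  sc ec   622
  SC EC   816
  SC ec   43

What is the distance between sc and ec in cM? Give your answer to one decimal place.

The two most frequent classes, SC EC (816) and sc ec (622), are the parental types, so the F1 was SC EC / sc ec.
The recombinant classes are SC ec and sc EC: 43 + 41 = 84.
Recombination frequency = 84/1522 = 0.0552 ≈ 5.5%, i.e. 5.5 cM.

5.5 cM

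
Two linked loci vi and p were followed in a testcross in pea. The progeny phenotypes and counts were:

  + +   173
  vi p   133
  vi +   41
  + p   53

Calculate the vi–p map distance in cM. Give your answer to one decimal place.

23.5 cM

The two most frequent classes, + + (173) and vi p (133), are the parental types, so the F1 was + + / vi p.
The recombinant classes are + p and vi +: 53 + 41 = 94.
Recombination frequency = 94/400 = 0.2350 ≈ 23.5%, i.e. 23.5 cM.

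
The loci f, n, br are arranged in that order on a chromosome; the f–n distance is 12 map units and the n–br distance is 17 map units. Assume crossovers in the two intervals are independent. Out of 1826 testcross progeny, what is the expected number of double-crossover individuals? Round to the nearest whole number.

Map distances give recombination frequencies of 0.120 and 0.170 for the two intervals.
With no interference, expected double-crossover frequency = 0.120 × 0.170 = 0.02040.
Expected number = 0.02040 × 1826 = 37.25 ≈ 37.

37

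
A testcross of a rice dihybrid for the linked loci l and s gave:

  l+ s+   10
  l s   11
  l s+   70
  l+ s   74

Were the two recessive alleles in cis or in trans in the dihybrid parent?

trans

The two most frequent classes are l+ s (74) and l s+ (70); these are the parental (non-recombinant) types.
So the F1 carried l+ s on one chromosome and l s+ on the other — the recessive alleles are on opposite chromosomes (trans / repulsion).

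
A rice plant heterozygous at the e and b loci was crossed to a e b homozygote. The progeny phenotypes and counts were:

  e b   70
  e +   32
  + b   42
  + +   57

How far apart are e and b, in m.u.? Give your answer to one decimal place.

36.8 m.u.

The two most frequent classes, + + (57) and e b (70), are the parental types, so the F1 was + + / e b.
The recombinant classes are + b and e +: 42 + 32 = 74.
Recombination frequency = 74/201 = 0.3682 ≈ 36.8%, i.e. 36.8 m.u.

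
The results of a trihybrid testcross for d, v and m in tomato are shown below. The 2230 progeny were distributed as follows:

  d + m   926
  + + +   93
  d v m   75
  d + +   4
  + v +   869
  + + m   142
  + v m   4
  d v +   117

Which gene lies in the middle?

m

The two most frequent reciprocal classes, + v + and d + m, are the parental types, so the F1 was + v + / d + m.
The two rarest classes, + v m and d + +, are the double crossovers. Comparing them with the parentals, only the m allele has switched, so m is the middle locus and the order is d – m – v.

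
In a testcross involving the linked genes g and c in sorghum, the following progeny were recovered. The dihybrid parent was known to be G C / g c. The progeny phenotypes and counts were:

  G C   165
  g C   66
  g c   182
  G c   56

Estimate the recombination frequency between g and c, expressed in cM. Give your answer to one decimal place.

26.0 cM

The recombinant classes are G c and g C: 56 + 66 = 122.
Recombination frequency = 122/469 = 0.2601 ≈ 26.0%, i.e. 26.0 cM.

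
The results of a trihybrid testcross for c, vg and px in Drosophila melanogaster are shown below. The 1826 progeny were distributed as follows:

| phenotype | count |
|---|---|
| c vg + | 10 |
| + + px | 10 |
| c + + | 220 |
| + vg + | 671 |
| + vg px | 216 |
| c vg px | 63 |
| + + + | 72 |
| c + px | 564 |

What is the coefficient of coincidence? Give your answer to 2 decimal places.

The two most frequent reciprocal classes, + vg + and c + px, are the parental types, so the F1 was + vg + / c + px.
The two rarest classes, c vg + and + + px, are the double crossovers. Comparing them with the parentals, only the c allele has switched, so c is the middle locus and the order is vg – c – px.
vg–c: (135 + 20)/1826 = 0.0849; c–px: (436 + 20)/1826 = 0.2497.
Expected DCO frequency = 0.0849 × 0.2497 ≈ 0.02120; observed = 20/1826 ≈ 0.01095.
Coefficient of coincidence = 0.01095/0.02120 ≈ 0.52.

0.52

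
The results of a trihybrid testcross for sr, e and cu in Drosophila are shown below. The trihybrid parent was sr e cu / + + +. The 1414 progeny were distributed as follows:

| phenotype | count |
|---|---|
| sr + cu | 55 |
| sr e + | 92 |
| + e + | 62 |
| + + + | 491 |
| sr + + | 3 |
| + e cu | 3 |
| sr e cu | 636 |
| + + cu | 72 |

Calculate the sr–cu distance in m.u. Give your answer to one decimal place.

12.0 m.u.

The two rarest classes, + e cu and sr + +, are the double crossovers. Comparing them with the parentals, only the sr allele has switched, so sr is the middle locus and the order is cu – sr – e.
Crossovers in the cu–sr interval produce the single-crossover classes sr e + and + + cu (92 + 72 = 164) plus the double crossovers (6).
RF(cu–sr) = (164 + 6) / 1414 = 170/1414 = 0.1202 → 12.0 m.u.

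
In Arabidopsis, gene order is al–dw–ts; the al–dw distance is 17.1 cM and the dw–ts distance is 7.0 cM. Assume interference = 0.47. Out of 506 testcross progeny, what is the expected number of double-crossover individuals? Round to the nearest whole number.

Map distances give recombination frequencies of 0.171 and 0.070 for the two intervals.
With interference 0.47 (so coincidence = 0.53), expected double-crossover frequency = 0.171 × 0.070 × 0.53 = 0.00634.
Expected number = 0.00634 × 506 = 3.21 ≈ 3.

3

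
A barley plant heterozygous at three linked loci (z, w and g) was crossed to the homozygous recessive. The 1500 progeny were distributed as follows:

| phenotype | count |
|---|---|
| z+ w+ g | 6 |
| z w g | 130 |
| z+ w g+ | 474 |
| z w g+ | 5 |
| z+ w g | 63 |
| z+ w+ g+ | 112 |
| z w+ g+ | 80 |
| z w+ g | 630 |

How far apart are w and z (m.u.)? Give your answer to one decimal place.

16.9 m.u.

The two most frequent reciprocal classes, z+ w g+ and z w+ g, are the parental types, so the F1 was z+ w g+ / z w+ g.
The two rarest classes, z w g+ and z+ w+ g, are the double crossovers. Comparing them with the parentals, only the z allele has switched, so z is the middle locus and the order is g – z – w.
Crossovers in the z–w interval produce the single-crossover classes z+ w+ g+ and z w g (112 + 130 = 242) plus the double crossovers (11).
RF(z–w) = (242 + 11) / 1500 = 253/1500 = 0.1687 → 16.9 m.u.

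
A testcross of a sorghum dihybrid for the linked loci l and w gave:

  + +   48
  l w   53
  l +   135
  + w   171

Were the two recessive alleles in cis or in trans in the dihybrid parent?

trans

The two most frequent classes are + w (171) and l + (135); these are the parental (non-recombinant) types.
So the F1 carried + w on one chromosome and l + on the other — the recessive alleles are on opposite chromosomes (trans / repulsion).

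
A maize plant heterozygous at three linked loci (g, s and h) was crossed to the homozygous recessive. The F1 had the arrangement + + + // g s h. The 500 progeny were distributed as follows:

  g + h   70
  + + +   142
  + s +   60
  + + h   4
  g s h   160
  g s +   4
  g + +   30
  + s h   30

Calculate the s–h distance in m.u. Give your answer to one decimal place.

27.6 m.u.

The two rarest classes, + + h and g s +, are the double crossovers. Comparing them with the parentals, only the h allele has switched, so h is the middle locus and the order is s – h – g.
Crossovers in the s–h interval produce the single-crossover classes + s + and g + h (60 + 70 = 130) plus the double crossovers (8).
RF(s–h) = (130 + 8) / 500 = 138/500 = 0.2760 → 27.6 m.u.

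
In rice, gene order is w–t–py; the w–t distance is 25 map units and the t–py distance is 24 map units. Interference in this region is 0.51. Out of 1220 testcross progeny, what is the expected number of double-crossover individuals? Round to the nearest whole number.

Map distances give recombination frequencies of 0.250 and 0.240 for the two intervals.
With interference 0.51 (so coincidence = 0.49), expected double-crossover frequency = 0.250 × 0.240 × 0.49 = 0.02940.
Expected number = 0.02940 × 1220 = 35.87 ≈ 36.

36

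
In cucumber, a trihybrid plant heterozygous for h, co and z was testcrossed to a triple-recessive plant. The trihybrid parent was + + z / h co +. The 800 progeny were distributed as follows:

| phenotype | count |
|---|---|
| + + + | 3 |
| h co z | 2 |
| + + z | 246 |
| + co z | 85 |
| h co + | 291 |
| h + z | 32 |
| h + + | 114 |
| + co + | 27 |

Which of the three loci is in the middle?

z

The two rarest classes, + + + and h co z, are the double crossovers. Comparing them with the parentals, only the z allele has switched, so z is the middle locus and the order is h – z – co.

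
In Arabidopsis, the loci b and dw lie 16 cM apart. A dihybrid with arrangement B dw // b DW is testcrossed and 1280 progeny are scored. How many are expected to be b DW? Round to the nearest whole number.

538

A map distance of 16 cM corresponds to a recombination frequency of 0.160.
The F1 is B dw / b DW, so b DW is a parental gamete class with expected frequency (1 − r)/2 = 0.840/2 = 0.4200.
Expected number = 0.4200 × 1280 = 537.60 ≈ 538.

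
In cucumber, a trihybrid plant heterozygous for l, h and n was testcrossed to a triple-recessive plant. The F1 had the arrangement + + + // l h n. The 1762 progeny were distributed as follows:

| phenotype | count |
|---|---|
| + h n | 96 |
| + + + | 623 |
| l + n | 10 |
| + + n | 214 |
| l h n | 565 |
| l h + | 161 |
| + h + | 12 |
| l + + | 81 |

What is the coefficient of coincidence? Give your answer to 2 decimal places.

The two rarest classes, + h + and l + n, are the double crossovers. Comparing them with the parentals, only the h allele has switched, so h is the middle locus and the order is n – h – l.
n–h: (375 + 22)/1762 = 0.2253; h–l: (177 + 22)/1762 = 0.1129.
Expected DCO frequency = 0.2253 × 0.1129 ≈ 0.02544; observed = 22/1762 ≈ 0.01249.
Coefficient of coincidence = 0.01249/0.02544 ≈ 0.49.

0.49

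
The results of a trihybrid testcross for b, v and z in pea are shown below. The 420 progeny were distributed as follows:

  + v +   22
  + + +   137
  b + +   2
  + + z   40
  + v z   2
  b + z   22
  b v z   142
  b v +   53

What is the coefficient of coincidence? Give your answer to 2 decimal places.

0.36

The two most frequent reciprocal classes, b v z and + + +, are the parental types, so the F1 was b v z / + + +.
The two rarest classes, + v z and b + +, are the double crossovers. Comparing them with the parentals, only the b allele has switched, so b is the middle locus and the order is v – b – z.
v–b: (44 + 4)/420 = 0.1143; b–z: (93 + 4)/420 = 0.2310.
Expected DCO frequency = 0.1143 × 0.2310 ≈ 0.02640; observed = 4/420 ≈ 0.00952.
Coefficient of coincidence = 0.00952/0.02640 ≈ 0.36.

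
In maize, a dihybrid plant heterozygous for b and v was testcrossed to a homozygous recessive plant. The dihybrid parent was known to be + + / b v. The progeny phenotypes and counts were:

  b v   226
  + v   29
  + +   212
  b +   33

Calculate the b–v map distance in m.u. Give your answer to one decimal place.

12.4 m.u.

The recombinant classes are + v and b +: 29 + 33 = 62.
Recombination frequency = 62/500 = 0.1240 ≈ 12.4%, i.e. 12.4 m.u.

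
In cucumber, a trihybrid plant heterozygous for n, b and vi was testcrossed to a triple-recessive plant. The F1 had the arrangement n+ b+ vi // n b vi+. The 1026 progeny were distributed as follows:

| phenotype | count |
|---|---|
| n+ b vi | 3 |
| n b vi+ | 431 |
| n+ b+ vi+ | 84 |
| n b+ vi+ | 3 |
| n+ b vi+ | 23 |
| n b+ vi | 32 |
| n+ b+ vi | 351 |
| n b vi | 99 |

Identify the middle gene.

The two rarest classes, n+ b vi and n b+ vi+, are the double crossovers. Comparing them with the parentals, only the b allele has switched, so b is the middle locus and the order is n – b – vi.

b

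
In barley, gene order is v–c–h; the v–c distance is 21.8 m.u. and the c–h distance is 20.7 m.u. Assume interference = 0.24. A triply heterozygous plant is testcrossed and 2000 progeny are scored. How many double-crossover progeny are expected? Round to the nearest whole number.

69

Map distances give recombination frequencies of 0.218 and 0.207 for the two intervals.
With interference 0.24 (so coincidence = 0.76), expected double-crossover frequency = 0.218 × 0.207 × 0.76 = 0.03430.
Expected number = 0.03430 × 2000 = 68.59 ≈ 69.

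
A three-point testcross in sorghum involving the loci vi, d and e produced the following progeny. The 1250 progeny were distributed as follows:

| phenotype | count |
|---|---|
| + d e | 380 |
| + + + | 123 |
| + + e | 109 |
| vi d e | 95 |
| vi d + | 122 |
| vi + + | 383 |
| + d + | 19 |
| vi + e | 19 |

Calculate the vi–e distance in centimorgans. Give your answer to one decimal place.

The two most frequent reciprocal classes, vi + + and + d e, are the parental types, so the F1 was vi + + / + d e.
The two rarest classes, vi + e and + d +, are the double crossovers. Comparing them with the parentals, only the e allele has switched, so e is the middle locus and the order is vi – e – d.
Crossovers in the vi–e interval produce the single-crossover classes + + + and vi d e (123 + 95 = 218) plus the double crossovers (38).
RF(vi–e) = (218 + 38) / 1250 = 256/1250 = 0.2048 → 20.5 centimorgans.

20.5 centimorgans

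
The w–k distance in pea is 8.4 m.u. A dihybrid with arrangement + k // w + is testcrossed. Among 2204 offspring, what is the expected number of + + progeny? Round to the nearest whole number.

A map distance of 8.4 m.u. corresponds to a recombination frequency of 0.084.
The F1 is + k / w +, so + + is a recombinant gamete class with expected frequency r/2 = 0.084/2 = 0.0420.
Expected number = 0.0420 × 2204 = 92.57 ≈ 93.

93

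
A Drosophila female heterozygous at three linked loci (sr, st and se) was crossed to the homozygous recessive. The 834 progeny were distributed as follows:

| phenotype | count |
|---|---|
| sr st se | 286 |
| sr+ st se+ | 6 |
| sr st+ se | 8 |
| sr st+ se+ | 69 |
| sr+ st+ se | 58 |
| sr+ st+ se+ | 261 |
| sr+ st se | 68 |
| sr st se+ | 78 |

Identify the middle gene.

The two most frequent reciprocal classes, sr+ st+ se+ and sr st se, are the parental types, so the F1 was sr+ st+ se+ / sr st se.
The two rarest classes, sr+ st se+ and sr st+ se, are the double crossovers. Comparing them with the parentals, only the st allele has switched, so st is the middle locus and the order is se – st – sr.

st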